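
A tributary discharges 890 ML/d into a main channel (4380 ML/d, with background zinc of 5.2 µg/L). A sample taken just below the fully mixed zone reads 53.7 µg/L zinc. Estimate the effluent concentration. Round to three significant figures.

Mass balance: 4380·5.200 + 890.0·Cₑ = 5270·53.70
→ Cₑ = (5270·53.70 − 4380·5.200) / 890.0 = 292.4 µg/L.

292 µg/L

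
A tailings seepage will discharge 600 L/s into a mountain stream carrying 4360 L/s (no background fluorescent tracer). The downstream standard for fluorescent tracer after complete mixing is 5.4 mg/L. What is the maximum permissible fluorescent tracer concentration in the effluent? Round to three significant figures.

44.6 mg/L

At the limit, (Qr·Cr + Qe·Cₑ)/(Qr + Qe) = 5.4:
Cₑ = (4960·5.4 − 4360·0) / 600.0 = 44.64 mg/L.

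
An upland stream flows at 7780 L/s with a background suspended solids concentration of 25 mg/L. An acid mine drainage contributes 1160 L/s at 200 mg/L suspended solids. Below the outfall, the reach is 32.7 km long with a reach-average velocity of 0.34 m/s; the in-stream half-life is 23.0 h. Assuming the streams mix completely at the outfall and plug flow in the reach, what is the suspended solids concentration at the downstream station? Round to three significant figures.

Flow-weighted average: C = (7780·25.00 + 1160·200.0) / 8940 = 426500/8940 = 47.71 mg/L.
Travel time t = 32.7·1000 / 0.34 = 96180 s = 26.72 h.
Half-life 23.0 h → k = ln 2 / 23.0 = 0.03014 h⁻¹ = 0.7233 d⁻¹.
Decay over the reach: 47.71·exp(−kt) = 47.71·0.4470 = 21.33 mg/L.

21.3 mg/L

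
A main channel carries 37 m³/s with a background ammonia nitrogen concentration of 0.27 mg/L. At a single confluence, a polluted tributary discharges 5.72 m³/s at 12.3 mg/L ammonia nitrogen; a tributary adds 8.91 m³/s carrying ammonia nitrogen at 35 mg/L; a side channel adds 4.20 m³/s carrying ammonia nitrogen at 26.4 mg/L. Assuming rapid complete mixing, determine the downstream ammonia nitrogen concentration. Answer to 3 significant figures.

Flow-weighted average: C = (37.00·0.2700 + 5.720·12.30 + 8.910·35.00 + 4.200·26.40) / 55.83 = 503.1/55.83 = 9.011 mg/L.

9.01 mg/L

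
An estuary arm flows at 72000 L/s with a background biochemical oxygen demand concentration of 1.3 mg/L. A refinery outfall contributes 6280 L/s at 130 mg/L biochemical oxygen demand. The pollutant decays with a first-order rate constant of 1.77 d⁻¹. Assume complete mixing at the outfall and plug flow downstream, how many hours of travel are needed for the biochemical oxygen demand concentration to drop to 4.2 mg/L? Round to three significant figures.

13.8 h

Flow-weighted average: C = (72000·1.300 + 6280·130.0) / 78280 = 910000/78280 = 11.62 mg/L.
11.62·exp(−k·t) = 4.2 → t = ln(11.62/4.2)/k = 49700 s = 13.80 h.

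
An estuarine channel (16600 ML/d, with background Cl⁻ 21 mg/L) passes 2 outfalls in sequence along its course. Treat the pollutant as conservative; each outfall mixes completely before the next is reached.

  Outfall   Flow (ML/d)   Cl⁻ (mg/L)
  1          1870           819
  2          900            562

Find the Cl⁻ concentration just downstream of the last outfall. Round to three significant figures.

123 mg/L

Below outfall 1: Q → 18470 ML/d, C = (16600·21.00 + 1870·819.0)/18470 = 101.8 mg/L.
Below outfall 2: Q → 19370 ML/d, C = (18470·101.8 + 900.0·562.0)/19370 = 123.2 mg/L.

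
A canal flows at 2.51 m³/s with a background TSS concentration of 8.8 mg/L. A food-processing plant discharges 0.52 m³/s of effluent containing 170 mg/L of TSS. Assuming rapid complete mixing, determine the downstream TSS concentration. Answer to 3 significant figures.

36.5 mg/L

Conservation of mass: C = (2.510·8.800 + 0.5200·170.0) / 3.030 = 110.5/3.030 = 36.46 mg/L.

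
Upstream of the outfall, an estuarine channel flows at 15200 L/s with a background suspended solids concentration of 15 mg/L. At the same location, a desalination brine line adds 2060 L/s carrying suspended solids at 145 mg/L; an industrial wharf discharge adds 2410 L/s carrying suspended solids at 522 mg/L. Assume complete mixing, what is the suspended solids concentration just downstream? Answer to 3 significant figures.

Mass balance: C = (15200·15.00 + 2060·145.0 + 2410·522.0) / 19670 = 1785000/19670 = 90.73 mg/L.

90.7 mg/L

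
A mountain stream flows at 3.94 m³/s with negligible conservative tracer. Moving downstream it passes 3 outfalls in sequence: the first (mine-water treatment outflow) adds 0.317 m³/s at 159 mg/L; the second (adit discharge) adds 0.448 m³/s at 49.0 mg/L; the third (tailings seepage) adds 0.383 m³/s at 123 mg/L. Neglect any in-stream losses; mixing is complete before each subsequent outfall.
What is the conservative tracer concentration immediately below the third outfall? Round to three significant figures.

Outfall 1: combined Q = 4.257 m³/s; C = (3.940·0 + 0.3170·159.0)/4.257 = 11.84 mg/L.
Outfall 2: combined Q = 4.705 m³/s; C = (4.257·11.84 + 0.4480·49.00)/4.705 = 15.38 mg/L.
Outfall 3: combined Q = 5.088 m³/s; C = (4.705·15.38 + 0.3830·123.0)/5.088 = 23.48 mg/L.

23.5 mg/L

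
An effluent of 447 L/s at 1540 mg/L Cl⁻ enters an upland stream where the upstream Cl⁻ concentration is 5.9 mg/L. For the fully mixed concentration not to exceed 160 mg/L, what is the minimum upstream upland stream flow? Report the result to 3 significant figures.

4000 L/s

Set C_mix = 160: (Q·5.900 + 447.0·1540) / (Q + 447.0) = 160
→ Q = 447.0·(1540 − 160)/(160 − 5.900) = 4003 L/s.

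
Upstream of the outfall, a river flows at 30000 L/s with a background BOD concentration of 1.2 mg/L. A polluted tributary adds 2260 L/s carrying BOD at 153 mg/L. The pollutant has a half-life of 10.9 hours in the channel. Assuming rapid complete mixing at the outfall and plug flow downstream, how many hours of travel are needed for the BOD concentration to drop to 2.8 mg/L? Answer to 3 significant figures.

Mixed concentration C = ΣQC/ΣQ = (30000·1.200 + 2260·153.0) / 32260 = 381800/32260 = 11.83 mg/L.
Half-life 10.9 h → k = ln 2 / 10.9 = 0.06359 h⁻¹ = 1.526 d⁻¹.
11.83·exp(−k·t) = 2.8 → t = ln(11.83/2.8)/k = 81600 s = 22.67 h.

22.7 h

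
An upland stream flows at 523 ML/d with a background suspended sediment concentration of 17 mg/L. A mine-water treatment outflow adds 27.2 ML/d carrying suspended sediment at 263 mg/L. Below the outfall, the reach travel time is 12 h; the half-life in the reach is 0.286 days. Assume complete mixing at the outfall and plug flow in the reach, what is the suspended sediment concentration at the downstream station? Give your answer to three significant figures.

Conservation of mass: C = (523.0·17.00 + 27.20·263.0) / 550.2 = 16040/550.2 = 29.16 mg/L.
Half-life 0.286 d → k = ln 2 / 0.286 = 2.424 d⁻¹.
Decay over the reach: 29.16·exp(−kt) = 29.16·0.2977 = 8.680 mg/L.

8.68 mg/L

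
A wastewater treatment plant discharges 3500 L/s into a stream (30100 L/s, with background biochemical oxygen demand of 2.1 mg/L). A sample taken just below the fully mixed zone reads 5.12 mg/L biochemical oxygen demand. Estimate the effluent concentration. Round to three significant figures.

Mass balance: 30100·2.100 + 3500·Cₑ = 33600·5.120
→ Cₑ = (33600·5.120 − 30100·2.100) / 3500 = 31.09 mg/L.

31.1 mg/L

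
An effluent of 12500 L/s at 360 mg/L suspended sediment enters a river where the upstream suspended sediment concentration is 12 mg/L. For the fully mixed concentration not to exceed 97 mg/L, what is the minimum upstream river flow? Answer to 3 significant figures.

Set C_mix = 97: (Q·12.00 + 12500·360.0) / (Q + 12500) = 97
→ Q = 12500·(360.0 − 97)/(97 − 12.00) = 38680 L/s.

38700 L/s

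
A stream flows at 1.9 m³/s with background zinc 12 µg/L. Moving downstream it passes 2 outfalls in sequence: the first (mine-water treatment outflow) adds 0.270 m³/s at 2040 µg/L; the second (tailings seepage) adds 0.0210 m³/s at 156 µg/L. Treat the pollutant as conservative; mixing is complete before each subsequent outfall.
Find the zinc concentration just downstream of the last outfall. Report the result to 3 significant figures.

263 µg/L

Outfall 1: combined Q = 2.170 m³/s; C = (1.900·12.00 + 0.2700·2040)/2.170 = 264.3 µg/L.
Outfall 2: combined Q = 2.191 m³/s; C = (2.170·264.3 + 0.02100·156.0)/2.191 = 263.3 µg/L.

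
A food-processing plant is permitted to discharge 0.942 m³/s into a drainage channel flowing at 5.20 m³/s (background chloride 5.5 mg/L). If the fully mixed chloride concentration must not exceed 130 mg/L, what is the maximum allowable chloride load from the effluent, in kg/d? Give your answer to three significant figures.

66500 kg/d

Mass balance at the limit: 5.200·5.500 + 0.9420·Cₑ = 6.142·130 → Cₑ = 817.3 mg/L.
Load = 0.9420 m³/s × 817.3 g/m³ × 86 400 s/d = 66520 kg/d.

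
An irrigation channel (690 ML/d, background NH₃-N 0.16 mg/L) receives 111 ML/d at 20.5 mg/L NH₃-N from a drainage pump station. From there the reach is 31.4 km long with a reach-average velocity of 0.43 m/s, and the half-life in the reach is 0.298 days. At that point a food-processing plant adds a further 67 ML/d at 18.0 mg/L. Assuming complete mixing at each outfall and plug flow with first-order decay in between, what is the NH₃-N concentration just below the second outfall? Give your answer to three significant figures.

1.77 mg/L

Conservation of mass: C = (690.0·0.1600 + 111.0·20.50) / 801.0 = 2386/801.0 = 2.979 mg/L; combined flow 801.0 ML/d.
Travel time t = 31.4·1000 / 0.43 = 73020 s = 20.28 h.
Half-life 0.298 d → k = ln 2 / 0.298 = 2.326 d⁻¹.
After decay, C = 2.979 × e^(−kt) = 2.979 × 0.1400 = 0.4171 mg/L.
Second outfall: C = (801.0·0.4171 + 67.00·18.00)/868.0 = 1.774 mg/L.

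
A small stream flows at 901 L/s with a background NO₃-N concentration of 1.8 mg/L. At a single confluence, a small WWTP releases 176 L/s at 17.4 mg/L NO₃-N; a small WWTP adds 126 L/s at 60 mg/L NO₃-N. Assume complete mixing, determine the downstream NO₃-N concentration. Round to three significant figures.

10.2 mg/L

Flow-weighted average: C = (901.0·1.800 + 176.0·17.40 + 126.0·60.00) / 1203 = 12240/1203 = 10.18 mg/L.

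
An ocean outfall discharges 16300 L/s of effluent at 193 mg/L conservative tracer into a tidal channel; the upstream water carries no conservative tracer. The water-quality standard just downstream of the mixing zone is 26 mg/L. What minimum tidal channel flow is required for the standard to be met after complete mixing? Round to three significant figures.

Set C_mix = 26: (Q·0 + 16300·193.0) / (Q + 16300) = 26
→ Q = 16300·(193.0 − 26)/(26 − 0) = 104700 L/s.

105000 L/s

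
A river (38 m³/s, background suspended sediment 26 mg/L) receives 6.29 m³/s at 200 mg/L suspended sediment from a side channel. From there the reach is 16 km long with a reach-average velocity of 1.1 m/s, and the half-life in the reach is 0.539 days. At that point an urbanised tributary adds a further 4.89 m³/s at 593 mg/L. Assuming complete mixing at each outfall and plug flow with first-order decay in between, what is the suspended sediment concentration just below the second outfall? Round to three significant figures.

95.7 mg/L

After mixing, C = (38.00·26.00 + 6.290·200.0) / 44.29 = 2246/44.29 = 50.71 mg/L; combined flow 44.29 m³/s.
Travel time t = 16·1000 / 1.1 = 14550 s = 4.040 h.
Half-life 0.539 d → k = ln 2 / 0.539 = 1.286 d⁻¹.
Decay over the reach: 50.71·exp(−kt) = 50.71·0.8053 = 40.84 mg/L.
At the second outfall, C = (44.29·40.84 + 4.890·593.0) / (44.29 + 4.890) = 95.74 mg/L.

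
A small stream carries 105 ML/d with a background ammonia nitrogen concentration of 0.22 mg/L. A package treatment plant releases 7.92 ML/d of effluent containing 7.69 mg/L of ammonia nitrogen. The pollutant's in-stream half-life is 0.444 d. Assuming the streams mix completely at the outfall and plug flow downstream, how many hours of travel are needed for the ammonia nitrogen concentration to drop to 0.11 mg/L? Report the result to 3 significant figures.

After mixing, C = (105.0·0.2200 + 7.920·7.690) / 112.9 = 84.00/112.9 = 0.7439 mg/L.
Half-life 0.444 d → k = ln 2 / 0.444 = 1.561 d⁻¹.
0.7439·exp(−k·t) = 0.11 → t = ln(0.7439/0.11)/k = 105800 s = 29.39 h.

29.4 h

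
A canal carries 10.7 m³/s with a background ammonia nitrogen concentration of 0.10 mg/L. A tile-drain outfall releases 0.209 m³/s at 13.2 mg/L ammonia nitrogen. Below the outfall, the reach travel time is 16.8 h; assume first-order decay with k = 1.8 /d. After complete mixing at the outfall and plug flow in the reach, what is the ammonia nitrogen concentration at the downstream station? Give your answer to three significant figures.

0.0996 mg/L

Mixed concentration C = ΣQC/ΣQ = (10.70·0.1000 + 0.2090·13.20) / 10.91 = 3.829/10.91 = 0.3510 mg/L.
First-order decay: C = 0.3510·exp(−k·t) = 0.3510·0.2837 = 0.09956 mg/L.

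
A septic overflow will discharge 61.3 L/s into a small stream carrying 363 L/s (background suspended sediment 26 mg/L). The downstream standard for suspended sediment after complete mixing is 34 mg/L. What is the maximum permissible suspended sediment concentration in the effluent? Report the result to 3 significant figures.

At the limit, (Qr·Cr + Qe·Cₑ)/(Qr + Qe) = 34:
Cₑ = (424.3·34 − 363.0·26.00) / 61.30 = 81.37 mg/L.

81.4 mg/L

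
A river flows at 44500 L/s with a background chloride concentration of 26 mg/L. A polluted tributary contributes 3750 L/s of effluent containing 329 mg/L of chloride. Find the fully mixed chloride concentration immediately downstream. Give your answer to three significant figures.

49.5 mg/L

After mixing, C = (44500·26.00 + 3750·329.0) / 48250 = 2391000/48250 = 49.55 mg/L.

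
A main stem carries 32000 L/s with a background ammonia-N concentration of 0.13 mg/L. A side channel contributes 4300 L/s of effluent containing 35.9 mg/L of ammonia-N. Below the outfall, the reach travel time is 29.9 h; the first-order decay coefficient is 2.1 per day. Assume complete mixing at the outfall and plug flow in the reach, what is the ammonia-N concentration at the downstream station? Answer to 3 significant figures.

Conservation of mass: C = (32000·0.1300 + 4300·35.90) / 36300 = 158500/36300 = 4.367 mg/L.
Decay over the reach: 4.367·exp(−kt) = 4.367·0.07308 = 0.3191 mg/L.

0.319 mg/L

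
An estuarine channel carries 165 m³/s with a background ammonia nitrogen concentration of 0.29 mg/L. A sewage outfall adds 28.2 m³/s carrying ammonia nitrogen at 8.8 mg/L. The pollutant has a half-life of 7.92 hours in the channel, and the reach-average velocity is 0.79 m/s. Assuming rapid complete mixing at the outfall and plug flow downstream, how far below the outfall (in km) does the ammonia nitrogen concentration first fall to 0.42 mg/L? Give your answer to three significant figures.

42.1 km

Mass balance: C = (165.0·0.2900 + 28.20·8.800) / 193.2 = 296.0/193.2 = 1.532 mg/L.
Half-life 7.92 h → k = ln 2 / 7.92 = 0.08752 h⁻¹ = 2.100 d⁻¹.
Set 1.532·exp(−k·t) = 0.42 → t = ln(1.532/0.42)/k = 53230 s = 14.79 h.
Distance = v·t = 0.79·53230 = 42060 m = 42.06 km.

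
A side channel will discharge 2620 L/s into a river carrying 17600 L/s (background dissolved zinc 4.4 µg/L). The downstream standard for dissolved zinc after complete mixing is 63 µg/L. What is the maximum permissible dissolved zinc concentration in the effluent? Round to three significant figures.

At the limit, (Qr·Cr + Qe·Cₑ)/(Qr + Qe) = 63:
Cₑ = (20220·63 − 17600·4.400) / 2620 = 456.6 µg/L.

457 µg/L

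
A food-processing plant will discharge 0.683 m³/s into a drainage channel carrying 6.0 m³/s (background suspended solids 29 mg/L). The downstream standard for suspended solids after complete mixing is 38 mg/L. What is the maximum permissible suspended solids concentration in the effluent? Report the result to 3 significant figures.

At the limit, (Qr·Cr + Qe·Cₑ)/(Qr + Qe) = 38:
Cₑ = (6.683·38 − 6.000·29.00) / 0.6830 = 117.1 mg/L.

117 mg/L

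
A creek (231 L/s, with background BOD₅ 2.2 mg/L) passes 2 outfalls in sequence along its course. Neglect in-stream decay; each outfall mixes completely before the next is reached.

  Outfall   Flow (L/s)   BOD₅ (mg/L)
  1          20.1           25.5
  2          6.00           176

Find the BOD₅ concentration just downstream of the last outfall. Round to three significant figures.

8.08 mg/L

Below outfall 1: Q → 251.1 L/s, C = (231.0·2.200 + 20.10·25.50)/251.1 = 4.065 mg/L.
Below outfall 2: Q → 257.1 L/s, C = (251.1·4.065 + 6.000·176.0)/257.1 = 8.078 mg/L.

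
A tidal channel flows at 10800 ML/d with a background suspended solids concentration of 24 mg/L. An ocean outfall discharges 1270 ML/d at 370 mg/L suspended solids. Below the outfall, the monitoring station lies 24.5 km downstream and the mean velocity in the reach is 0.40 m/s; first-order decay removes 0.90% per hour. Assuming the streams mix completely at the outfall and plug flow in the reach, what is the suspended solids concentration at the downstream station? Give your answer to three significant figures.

51.8 mg/L

Conservation of mass: C = (10800·24.00 + 1270·370.0) / 12070 = 729100/12070 = 60.41 mg/L.
Travel time t = 24.5·1000 / 0.40 = 61250 s = 17.01 h.
0.90%/h lost → k = −ln(1 − 0.009) = 0.009041 h⁻¹.
Applying C = C₀e^(−kt): 60.41 × 0.8574 = 51.79 mg/L.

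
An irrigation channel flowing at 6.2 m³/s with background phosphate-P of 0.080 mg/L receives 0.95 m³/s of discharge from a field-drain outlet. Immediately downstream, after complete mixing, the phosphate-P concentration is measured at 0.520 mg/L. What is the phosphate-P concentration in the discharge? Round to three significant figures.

3.39 mg/L

Mass balance: 6.200·0.08000 + 0.9500·Cₑ = 7.150·0.5200
→ Cₑ = (7.150·0.5200 − 6.200·0.08000) / 0.9500 = 3.392 mg/L.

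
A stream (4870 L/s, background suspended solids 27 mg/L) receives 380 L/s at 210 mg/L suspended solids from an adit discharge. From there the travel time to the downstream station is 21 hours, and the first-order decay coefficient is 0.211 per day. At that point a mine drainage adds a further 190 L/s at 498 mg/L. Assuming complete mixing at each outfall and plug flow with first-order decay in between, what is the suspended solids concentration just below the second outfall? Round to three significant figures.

Flow-weighted average: C = (4870·27.00 + 380.0·210.0) / 5250 = 211300/5250 = 40.25 mg/L; combined flow 5250 L/s.
First-order decay: C = 40.25·exp(−k·t) = 40.25·0.8314 = 33.46 mg/L.
Second outfall: C = (5250·33.46 + 190.0·498.0)/5440 = 49.69 mg/L.

49.7 mg/L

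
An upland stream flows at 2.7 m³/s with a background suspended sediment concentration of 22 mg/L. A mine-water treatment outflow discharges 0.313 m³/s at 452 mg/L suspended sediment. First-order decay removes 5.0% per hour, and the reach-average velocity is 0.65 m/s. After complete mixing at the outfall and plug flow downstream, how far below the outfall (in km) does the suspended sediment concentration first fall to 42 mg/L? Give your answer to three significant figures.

Mixed concentration C = ΣQC/ΣQ = (2.700·22.00 + 0.3130·452.0) / 3.013 = 200.9/3.013 = 66.67 mg/L.
5.0%/h lost → k = −ln(1 − 0.05) = 0.05129 h⁻¹.
Set 66.67·exp(−k·t) = 42 → t = ln(66.67/42)/k = 32430 s = 9.009 h.
Distance = v·t = 0.65·32430 = 21080 m = 21.08 km.

21.1 km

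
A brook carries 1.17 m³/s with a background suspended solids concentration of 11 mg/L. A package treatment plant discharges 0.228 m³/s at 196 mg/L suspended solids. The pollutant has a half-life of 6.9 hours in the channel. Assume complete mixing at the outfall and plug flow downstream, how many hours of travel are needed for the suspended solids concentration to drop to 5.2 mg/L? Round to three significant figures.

Flow-weighted average: C = (1.170·11.00 + 0.2280·196.0) / 1.398 = 57.56/1.398 = 41.17 mg/L.
Half-life 6.9 h → k = ln 2 / 6.9 = 0.1005 h⁻¹ = 2.411 d⁻¹.
41.17·exp(−k·t) = 5.2 → t = ln(41.17/5.2)/k = 74150 s = 20.60 h.

20.6 h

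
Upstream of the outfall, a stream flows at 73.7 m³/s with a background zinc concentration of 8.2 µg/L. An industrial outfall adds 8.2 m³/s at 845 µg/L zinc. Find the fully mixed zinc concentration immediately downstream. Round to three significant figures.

92.0 µg/L

Mass balance: C = (73.70·8.200 + 8.200·845.0) / 81.90 = 7533/81.90 = 91.98 µg/L.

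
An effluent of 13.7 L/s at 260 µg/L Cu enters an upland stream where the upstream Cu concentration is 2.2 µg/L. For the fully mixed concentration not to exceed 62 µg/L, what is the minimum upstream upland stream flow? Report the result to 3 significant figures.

Set C_mix = 62: (Q·2.200 + 13.70·260.0) / (Q + 13.70) = 62
→ Q = 13.70·(260.0 − 62)/(62 − 2.200) = 45.36 L/s.

45.4 L/s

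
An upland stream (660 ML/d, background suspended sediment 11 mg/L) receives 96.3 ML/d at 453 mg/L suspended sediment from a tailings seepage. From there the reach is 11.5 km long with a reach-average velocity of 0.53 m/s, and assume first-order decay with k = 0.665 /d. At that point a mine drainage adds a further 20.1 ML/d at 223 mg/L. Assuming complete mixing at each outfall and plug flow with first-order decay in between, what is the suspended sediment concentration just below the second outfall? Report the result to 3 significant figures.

61.2 mg/L

Mass balance: C = (660.0·11.00 + 96.30·453.0) / 756.3 = 50880/756.3 = 67.28 mg/L; combined flow 756.3 ML/d.
Travel time t = 11.5·1000 / 0.53 = 21700 s = 6.027 h.
First-order decay: C = 67.28·exp(−k·t) = 67.28·0.8462 = 56.93 mg/L.
Second outfall: C = (756.3·56.93 + 20.10·223.0)/776.4 = 61.23 mg/L.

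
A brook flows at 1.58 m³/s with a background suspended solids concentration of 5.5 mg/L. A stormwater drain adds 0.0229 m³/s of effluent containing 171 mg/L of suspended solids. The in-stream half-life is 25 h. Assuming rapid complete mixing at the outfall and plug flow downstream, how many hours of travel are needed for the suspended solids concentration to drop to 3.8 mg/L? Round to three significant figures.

26.2 h

After mixing, C = (1.580·5.500 + 0.02290·171.0) / 1.603 = 12.61/1.603 = 7.864 mg/L.
Half-life 25 h → k = ln 2 / 25 = 0.02773 h⁻¹ = 0.6654 d⁻¹.
7.864·exp(−k·t) = 3.8 → t = ln(7.864/3.8)/k = 94440 s = 26.23 h.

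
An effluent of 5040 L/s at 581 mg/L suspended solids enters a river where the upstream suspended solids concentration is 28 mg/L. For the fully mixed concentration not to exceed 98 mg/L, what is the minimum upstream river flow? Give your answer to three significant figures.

Set C_mix = 98: (Q·28.00 + 5040·581.0) / (Q + 5040) = 98
→ Q = 5040·(581.0 − 98)/(98 − 28.00) = 34780 L/s.

34800 L/s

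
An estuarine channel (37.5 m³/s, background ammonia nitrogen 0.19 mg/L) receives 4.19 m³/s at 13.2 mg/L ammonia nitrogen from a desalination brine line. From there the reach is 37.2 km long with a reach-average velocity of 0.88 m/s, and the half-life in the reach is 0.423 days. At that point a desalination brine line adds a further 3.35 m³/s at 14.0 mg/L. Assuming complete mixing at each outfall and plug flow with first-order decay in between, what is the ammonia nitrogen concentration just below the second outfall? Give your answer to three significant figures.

1.66 mg/L

After mixing, C = (37.50·0.1900 + 4.190·13.20) / 41.69 = 62.43/41.69 = 1.498 mg/L; combined flow 41.69 m³/s.
Travel time t = 37.2·1000 / 0.88 = 42270 s = 11.74 h.
Half-life 0.423 d → k = ln 2 / 0.423 = 1.639 d⁻¹.
Applying C = C₀e^(−kt): 1.498 × 0.4485 = 0.6717 mg/L.
At the second outfall, C = (41.69·0.6717 + 3.350·14.00) / (41.69 + 3.350) = 1.663 mg/L.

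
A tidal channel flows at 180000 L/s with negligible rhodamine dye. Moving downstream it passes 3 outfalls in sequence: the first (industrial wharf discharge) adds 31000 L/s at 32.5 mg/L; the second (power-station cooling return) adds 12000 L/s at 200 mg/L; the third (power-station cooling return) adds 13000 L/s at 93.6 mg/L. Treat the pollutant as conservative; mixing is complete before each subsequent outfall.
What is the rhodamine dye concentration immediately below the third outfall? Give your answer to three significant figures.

Outfall 1: combined Q = 211000 L/s; C = (180000·0 + 31000·32.50)/211000 = 4.775 mg/L.
Outfall 2: combined Q = 223000 L/s; C = (211000·4.775 + 12000·200.0)/223000 = 15.28 mg/L.
Outfall 3: combined Q = 236000 L/s; C = (223000·15.28 + 13000·93.60)/236000 = 19.59 mg/L.

19.6 mg/L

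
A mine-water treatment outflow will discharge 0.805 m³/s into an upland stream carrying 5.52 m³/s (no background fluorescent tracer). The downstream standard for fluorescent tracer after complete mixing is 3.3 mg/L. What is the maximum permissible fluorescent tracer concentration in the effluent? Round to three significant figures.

At the limit, (Qr·Cr + Qe·Cₑ)/(Qr + Qe) = 3.3:
Cₑ = (6.325·3.3 − 5.520·0) / 0.8050 = 25.93 mg/L.

25.9 mg/L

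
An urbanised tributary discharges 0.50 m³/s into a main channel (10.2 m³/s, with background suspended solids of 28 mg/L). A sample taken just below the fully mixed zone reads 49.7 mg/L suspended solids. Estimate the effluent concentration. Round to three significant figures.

Mass balance: 10.20·28.00 + 0.5000·Cₑ = 10.70·49.70
→ Cₑ = (10.70·49.70 − 10.20·28.00) / 0.5000 = 492.4 mg/L.

492 mg/L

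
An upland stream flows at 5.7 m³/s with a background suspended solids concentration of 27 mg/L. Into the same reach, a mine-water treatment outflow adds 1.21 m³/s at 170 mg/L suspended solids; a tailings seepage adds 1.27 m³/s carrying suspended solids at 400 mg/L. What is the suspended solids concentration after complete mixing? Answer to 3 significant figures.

Conservation of mass: C = (5.700·27.00 + 1.210·170.0 + 1.270·400.0) / 8.180 = 867.6/8.180 = 106.1 mg/L.

106 mg/L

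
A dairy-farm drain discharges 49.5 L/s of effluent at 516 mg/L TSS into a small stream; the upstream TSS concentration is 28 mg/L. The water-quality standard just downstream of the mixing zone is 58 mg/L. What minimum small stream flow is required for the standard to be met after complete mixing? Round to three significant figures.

756 L/s

Set C_mix = 58: (Q·28.00 + 49.50·516.0) / (Q + 49.50) = 58
→ Q = 49.50·(516.0 − 58)/(58 − 28.00) = 755.7 L/s.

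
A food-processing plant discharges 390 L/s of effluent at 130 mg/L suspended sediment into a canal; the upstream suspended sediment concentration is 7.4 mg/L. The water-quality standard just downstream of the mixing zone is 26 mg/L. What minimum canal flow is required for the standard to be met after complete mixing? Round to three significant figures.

Set C_mix = 26: (Q·7.400 + 390.0·130.0) / (Q + 390.0) = 26
→ Q = 390.0·(130.0 − 26)/(26 − 7.400) = 2181 L/s.

2180 L/s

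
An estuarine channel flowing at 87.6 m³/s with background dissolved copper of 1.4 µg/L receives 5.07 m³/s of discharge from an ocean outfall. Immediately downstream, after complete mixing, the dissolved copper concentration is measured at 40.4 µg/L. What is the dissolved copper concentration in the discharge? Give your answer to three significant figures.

Mass balance: 87.60·1.400 + 5.070·Cₑ = 92.67·40.40
→ Cₑ = (92.67·40.40 − 87.60·1.400) / 5.070 = 714.2 µg/L.

714 µg/L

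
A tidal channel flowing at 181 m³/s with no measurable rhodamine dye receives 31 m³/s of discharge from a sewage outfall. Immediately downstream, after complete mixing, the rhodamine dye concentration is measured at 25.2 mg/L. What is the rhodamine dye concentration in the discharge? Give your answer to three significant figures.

172 mg/L

Mass balance: 181.0·0 + 31.00·Cₑ = 212.0·25.20
→ Cₑ = (212.0·25.20 − 181.0·0) / 31.00 = 172.3 mg/L.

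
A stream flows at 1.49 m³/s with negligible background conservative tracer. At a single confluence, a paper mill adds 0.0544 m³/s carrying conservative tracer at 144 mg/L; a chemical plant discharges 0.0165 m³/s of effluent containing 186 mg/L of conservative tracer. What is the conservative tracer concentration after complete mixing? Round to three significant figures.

Mixed concentration C = ΣQC/ΣQ = (1.490·0 + 0.05440·144.0 + 0.01650·186.0) / 1.561 = 10.90/1.561 = 6.985 mg/L.

6.98 mg/L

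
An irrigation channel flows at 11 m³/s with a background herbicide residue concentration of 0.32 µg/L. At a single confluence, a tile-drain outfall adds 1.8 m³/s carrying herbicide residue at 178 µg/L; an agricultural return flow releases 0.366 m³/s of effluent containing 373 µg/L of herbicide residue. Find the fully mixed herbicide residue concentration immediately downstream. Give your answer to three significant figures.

35.0 µg/L

Mass balance: C = (11.00·0.3200 + 1.800·178.0 + 0.3660·373.0) / 13.17 = 460.4/13.17 = 34.97 µg/L.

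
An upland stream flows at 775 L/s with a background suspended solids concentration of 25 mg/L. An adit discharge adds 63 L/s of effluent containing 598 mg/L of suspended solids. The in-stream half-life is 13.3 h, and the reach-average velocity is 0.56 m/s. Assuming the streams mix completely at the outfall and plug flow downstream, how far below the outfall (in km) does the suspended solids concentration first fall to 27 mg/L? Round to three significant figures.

35.8 km

Flow-weighted average: C = (775.0·25.00 + 63.00·598.0) / 838.0 = 57050/838.0 = 68.08 mg/L.
Half-life 13.3 h → k = ln 2 / 13.3 = 0.05212 h⁻¹ = 1.251 d⁻¹.
Set 68.08·exp(−k·t) = 27 → t = ln(68.08/27)/k = 63880 s = 17.75 h.
Distance = v·t = 0.56·63880 = 35770 m = 35.77 km.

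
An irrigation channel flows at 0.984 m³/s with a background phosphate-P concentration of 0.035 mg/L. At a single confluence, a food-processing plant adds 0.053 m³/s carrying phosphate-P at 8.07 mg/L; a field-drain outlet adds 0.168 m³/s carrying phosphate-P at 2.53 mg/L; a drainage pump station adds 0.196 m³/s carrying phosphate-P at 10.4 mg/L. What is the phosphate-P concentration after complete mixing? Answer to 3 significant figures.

2.09 mg/L

After mixing, C = (0.9840·0.03500 + 0.05300·8.070 + 0.1680·2.530 + 0.1960·10.40) / 1.401 = 2.926/1.401 = 2.088 mg/L.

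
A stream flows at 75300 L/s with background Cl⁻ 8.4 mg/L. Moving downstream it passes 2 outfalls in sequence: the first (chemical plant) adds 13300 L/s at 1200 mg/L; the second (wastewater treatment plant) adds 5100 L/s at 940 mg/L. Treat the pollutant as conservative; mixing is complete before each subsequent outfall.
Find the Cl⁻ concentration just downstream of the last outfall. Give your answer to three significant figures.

228 mg/L

Below outfall 1: Q → 88600 L/s, C = (75300·8.400 + 13300·1200)/88600 = 187.3 mg/L.
Below outfall 2: Q → 93700 L/s, C = (88600·187.3 + 5100·940.0)/93700 = 228.2 mg/L.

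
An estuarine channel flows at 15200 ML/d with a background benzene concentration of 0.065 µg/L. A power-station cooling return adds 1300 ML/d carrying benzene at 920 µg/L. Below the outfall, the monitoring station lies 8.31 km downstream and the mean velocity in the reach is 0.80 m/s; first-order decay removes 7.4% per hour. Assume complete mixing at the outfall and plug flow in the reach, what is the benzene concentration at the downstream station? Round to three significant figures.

58.1 µg/L

Conservation of mass: C = (15200·0.06500 + 1300·920.0) / 16500 = 1197000/16500 = 72.54 µg/L.
Travel time t = 8.31·1000 / 0.80 = 10390 s = 2.885 h.
7.4%/h lost → k = −ln(1 − 0.074) = 0.07688 h⁻¹.
After decay, C = 72.54 × e^(−kt) = 72.54 × 0.8010 = 58.11 µg/L.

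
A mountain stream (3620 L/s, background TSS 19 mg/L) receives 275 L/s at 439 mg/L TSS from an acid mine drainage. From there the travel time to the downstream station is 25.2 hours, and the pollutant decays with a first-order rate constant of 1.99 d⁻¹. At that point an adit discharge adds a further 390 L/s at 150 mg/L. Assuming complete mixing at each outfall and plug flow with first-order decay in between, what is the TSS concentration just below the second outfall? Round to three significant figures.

After mixing, C = (3620·19.00 + 275.0·439.0) / 3895 = 189500/3895 = 48.65 mg/L; combined flow 3895 L/s.
Decay over the reach: 48.65·exp(−kt) = 48.65·0.1237 = 6.021 mg/L.
At the second outfall, C = (3895·6.021 + 390.0·150.0) / (3895 + 390.0) = 19.13 mg/L.

19.1 mg/L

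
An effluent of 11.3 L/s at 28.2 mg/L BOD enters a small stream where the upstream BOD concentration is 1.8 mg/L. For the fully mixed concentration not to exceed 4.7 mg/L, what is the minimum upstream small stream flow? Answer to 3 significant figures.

91.6 L/s

Set C_mix = 4.7: (Q·1.800 + 11.30·28.20) / (Q + 11.30) = 4.7
→ Q = 11.30·(28.20 − 4.7)/(4.7 − 1.800) = 91.57 L/s.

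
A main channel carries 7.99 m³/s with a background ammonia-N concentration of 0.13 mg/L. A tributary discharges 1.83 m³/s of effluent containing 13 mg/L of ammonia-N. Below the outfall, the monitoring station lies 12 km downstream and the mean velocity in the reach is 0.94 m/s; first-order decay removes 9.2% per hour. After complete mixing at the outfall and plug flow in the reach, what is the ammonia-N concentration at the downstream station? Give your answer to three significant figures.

After mixing, C = (7.990·0.1300 + 1.830·13.00) / 9.820 = 24.83/9.820 = 2.528 mg/L.
Travel time t = 12·1000 / 0.94 = 12770 s = 3.546 h.
9.2%/h lost → k = −ln(1 − 0.092) = 0.09651 h⁻¹.
Decay over the reach: 2.528·exp(−kt) = 2.528·0.7102 = 1.796 mg/L.

1.80 mg/L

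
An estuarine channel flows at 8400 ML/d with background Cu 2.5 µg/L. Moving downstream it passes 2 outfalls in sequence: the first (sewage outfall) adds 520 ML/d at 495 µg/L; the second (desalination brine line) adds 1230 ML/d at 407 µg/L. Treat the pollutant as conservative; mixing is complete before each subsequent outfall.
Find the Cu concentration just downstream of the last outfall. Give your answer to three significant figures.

Outfall 1: combined Q = 8920 ML/d; C = (8400·2.500 + 520.0·495.0)/8920 = 31.21 µg/L.
Outfall 2: combined Q = 10150 ML/d; C = (8920·31.21 + 1230·407.0)/10150 = 76.75 µg/L.

76.7 µg/L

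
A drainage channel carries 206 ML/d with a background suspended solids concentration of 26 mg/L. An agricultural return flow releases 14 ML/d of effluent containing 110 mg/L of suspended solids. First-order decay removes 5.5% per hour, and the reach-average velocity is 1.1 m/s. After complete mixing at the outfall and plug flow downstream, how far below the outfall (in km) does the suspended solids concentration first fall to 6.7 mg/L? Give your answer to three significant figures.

Mass balance: C = (206.0·26.00 + 14.00·110.0) / 220.0 = 6896/220.0 = 31.35 mg/L.
5.5%/h lost → k = −ln(1 − 0.055) = 0.05657 h⁻¹.
Set 31.35·exp(−k·t) = 6.7 → t = ln(31.35/6.7)/k = 98190 s = 27.28 h.
Distance = v·t = 1.1·98190 = 108000 m = 108.0 km.

108 km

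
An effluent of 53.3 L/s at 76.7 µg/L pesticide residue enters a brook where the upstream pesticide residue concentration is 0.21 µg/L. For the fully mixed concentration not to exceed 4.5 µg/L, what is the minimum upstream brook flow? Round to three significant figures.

Set C_mix = 4.5: (Q·0.2100 + 53.30·76.70) / (Q + 53.30) = 4.5
→ Q = 53.30·(76.70 − 4.5)/(4.5 − 0.2100) = 897.0 L/s.

897 L/s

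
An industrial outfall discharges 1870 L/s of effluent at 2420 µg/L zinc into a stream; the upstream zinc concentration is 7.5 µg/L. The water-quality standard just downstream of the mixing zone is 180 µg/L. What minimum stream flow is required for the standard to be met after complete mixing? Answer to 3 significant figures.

Set C_mix = 180: (Q·7.500 + 1870·2420) / (Q + 1870) = 180
→ Q = 1870·(2420 − 180)/(180 − 7.500) = 24280 L/s.

24300 L/s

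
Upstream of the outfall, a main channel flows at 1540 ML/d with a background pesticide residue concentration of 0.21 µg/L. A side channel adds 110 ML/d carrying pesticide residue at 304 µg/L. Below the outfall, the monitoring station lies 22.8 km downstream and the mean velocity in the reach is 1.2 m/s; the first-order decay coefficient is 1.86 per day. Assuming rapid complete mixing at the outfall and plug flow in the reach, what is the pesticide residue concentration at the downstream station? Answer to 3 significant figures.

13.6 µg/L

Conservation of mass: C = (1540·0.2100 + 110.0·304.0) / 1650 = 33760/1650 = 20.46 µg/L.
Travel time t = 22.8·1000 / 1.2 = 19000 s = 5.278 h.
Decay over the reach: 20.46·exp(−kt) = 20.46·0.6643 = 13.59 µg/L.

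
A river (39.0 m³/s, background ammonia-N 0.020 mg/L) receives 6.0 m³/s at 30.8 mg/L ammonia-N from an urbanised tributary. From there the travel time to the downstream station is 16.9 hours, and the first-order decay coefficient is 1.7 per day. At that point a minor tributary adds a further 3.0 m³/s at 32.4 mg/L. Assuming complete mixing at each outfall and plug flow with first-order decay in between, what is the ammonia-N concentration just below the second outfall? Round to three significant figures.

Conservation of mass: C = (39.00·0.02000 + 6.000·30.80) / 45.00 = 185.6/45.00 = 4.124 mg/L; combined flow 45.00 m³/s.
After decay, C = 4.124 × e^(−kt) = 4.124 × 0.3021 = 1.246 mg/L.
At the second outfall, C = (45.00·1.246 + 3.000·32.40) / (45.00 + 3.000) = 3.193 mg/L.

3.19 mg/L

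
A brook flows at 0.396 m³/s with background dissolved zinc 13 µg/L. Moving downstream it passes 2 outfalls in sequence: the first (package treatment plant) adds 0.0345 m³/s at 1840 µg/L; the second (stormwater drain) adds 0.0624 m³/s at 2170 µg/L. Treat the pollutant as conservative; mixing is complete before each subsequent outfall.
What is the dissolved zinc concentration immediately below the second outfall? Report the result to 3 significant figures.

414 µg/L

Below outfall 1: Q → 0.4305 m³/s, C = (0.3960·13.00 + 0.03450·1840)/0.4305 = 159.4 µg/L.
Below outfall 2: Q → 0.4929 m³/s, C = (0.4305·159.4 + 0.06240·2170)/0.4929 = 414.0 µg/L.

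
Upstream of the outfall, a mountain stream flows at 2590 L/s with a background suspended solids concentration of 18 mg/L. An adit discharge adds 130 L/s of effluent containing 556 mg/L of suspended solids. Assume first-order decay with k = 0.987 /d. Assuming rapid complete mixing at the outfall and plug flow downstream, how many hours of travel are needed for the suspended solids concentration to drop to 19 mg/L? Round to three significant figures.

Mixed concentration C = ΣQC/ΣQ = (2590·18.00 + 130.0·556.0) / 2720 = 118900/2720 = 43.71 mg/L.
43.71·exp(−k·t) = 19 → t = ln(43.71/19)/k = 72940 s = 20.26 h.

20.3 h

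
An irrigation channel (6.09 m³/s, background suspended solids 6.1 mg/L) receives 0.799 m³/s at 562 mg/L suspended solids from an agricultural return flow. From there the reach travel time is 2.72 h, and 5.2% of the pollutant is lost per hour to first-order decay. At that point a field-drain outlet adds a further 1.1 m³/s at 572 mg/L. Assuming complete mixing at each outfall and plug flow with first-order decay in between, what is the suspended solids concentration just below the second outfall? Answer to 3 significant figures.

Conservation of mass: C = (6.090·6.100 + 0.7990·562.0) / 6.889 = 486.2/6.889 = 70.57 mg/L; combined flow 6.889 m³/s.
5.2%/h lost → k = −ln(1 − 0.052) = 0.05340 h⁻¹.
After decay, C = 70.57 × e^(−kt) = 70.57 × 0.8648 = 61.03 mg/L.
Second outfall: C = (6.889·61.03 + 1.100·572.0)/7.989 = 131.4 mg/L.

131 mg/L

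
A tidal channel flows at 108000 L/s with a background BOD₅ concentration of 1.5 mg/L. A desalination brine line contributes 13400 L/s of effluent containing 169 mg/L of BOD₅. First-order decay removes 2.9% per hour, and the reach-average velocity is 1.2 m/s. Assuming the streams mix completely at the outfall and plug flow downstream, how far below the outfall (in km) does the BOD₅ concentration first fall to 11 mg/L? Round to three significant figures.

87.7 km

Conservation of mass: C = (108000·1.500 + 13400·169.0) / 121400 = 2427000/121400 = 19.99 mg/L.
2.9%/h lost → k = −ln(1 − 0.029) = 0.02943 h⁻¹.
Set 19.99·exp(−k·t) = 11 → t = ln(19.99/11)/k = 73060 s = 20.30 h.
Distance = v·t = 1.2·73060 = 87670 m = 87.67 km.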